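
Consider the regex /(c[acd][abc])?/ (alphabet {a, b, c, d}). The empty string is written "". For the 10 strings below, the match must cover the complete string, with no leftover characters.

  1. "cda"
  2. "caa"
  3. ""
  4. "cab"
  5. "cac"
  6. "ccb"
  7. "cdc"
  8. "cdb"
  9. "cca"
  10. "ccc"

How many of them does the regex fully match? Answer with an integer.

10

1 → match
2 → match
3 → match
4 → match
5 → match
6 → match
7 → match
8 → match
9 → match
10 → match
Total matched: 10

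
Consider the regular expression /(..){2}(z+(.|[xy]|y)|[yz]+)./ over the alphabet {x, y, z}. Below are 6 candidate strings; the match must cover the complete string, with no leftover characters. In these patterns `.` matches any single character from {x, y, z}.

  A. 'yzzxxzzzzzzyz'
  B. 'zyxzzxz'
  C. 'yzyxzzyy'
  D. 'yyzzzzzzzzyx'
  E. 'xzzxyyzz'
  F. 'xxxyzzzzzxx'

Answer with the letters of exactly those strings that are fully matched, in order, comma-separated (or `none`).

B, C, D, E, F

A → no match
B. 'zyxzzxz' → match
C. 'yzyxzzyy' → match
D. 'yyzzzzzzzzyx' → match
E. 'xzzxyyzz' → match
F. 'xxxyzzzzzxx' → match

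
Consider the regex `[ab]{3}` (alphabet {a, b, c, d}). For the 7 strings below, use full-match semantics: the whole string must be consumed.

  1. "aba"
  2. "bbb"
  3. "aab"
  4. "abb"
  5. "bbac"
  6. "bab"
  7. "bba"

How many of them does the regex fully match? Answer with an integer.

1 → match
2 → match
3 → match
4 → match
5 → no match
6 → match
7 → match
Total matched: 6

6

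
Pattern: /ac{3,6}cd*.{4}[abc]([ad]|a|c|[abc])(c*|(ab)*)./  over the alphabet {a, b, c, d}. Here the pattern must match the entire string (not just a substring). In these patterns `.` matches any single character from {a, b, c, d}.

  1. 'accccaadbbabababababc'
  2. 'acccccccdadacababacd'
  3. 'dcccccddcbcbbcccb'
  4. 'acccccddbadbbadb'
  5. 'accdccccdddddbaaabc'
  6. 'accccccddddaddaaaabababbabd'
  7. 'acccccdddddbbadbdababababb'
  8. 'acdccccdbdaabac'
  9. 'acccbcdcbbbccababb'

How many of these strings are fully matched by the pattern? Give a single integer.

1

1 → no match
2 → no match
3 → no match — must start with 'ac'
4 → no match
5 → no match
6 → no match
7 → match
8 → no match
9 → no match
Total matched: 1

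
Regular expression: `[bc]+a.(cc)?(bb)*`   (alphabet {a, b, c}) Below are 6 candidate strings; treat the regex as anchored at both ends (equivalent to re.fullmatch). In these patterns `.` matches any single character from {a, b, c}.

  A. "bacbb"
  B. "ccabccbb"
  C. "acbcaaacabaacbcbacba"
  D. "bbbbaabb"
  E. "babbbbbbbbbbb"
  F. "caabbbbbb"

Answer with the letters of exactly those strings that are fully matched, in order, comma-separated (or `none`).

A → match
B → match
C → no match
D → match
E → match
F → match

A, B, D, E, F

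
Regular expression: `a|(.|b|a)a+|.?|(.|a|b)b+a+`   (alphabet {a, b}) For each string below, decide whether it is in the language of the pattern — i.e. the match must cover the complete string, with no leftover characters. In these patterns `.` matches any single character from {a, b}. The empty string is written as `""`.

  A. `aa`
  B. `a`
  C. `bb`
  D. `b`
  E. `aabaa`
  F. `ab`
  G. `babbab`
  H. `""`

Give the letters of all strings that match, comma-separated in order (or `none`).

A. `aa` → match
B. `a` → match
C. `bb` → no match
D. `b` → match
E. `aabaa` → no match
F. `ab` → no match
G. `babbab` → no match
H. `""` → match

A, B, D, H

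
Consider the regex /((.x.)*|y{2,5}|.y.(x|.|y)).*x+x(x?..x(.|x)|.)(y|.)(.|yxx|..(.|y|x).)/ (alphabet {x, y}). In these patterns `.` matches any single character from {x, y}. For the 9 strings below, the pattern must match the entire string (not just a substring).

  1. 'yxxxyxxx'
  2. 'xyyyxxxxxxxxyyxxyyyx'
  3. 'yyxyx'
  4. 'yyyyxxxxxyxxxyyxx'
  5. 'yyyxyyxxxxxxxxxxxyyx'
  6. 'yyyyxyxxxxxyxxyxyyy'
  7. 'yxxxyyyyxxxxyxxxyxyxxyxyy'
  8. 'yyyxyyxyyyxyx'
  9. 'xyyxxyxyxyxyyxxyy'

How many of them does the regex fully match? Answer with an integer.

3

1 → no match
2 → no match
3 → no match
4 → match
5 → match
6 → match
7 → no match
8 → no match
9 → no match
Total matched: 3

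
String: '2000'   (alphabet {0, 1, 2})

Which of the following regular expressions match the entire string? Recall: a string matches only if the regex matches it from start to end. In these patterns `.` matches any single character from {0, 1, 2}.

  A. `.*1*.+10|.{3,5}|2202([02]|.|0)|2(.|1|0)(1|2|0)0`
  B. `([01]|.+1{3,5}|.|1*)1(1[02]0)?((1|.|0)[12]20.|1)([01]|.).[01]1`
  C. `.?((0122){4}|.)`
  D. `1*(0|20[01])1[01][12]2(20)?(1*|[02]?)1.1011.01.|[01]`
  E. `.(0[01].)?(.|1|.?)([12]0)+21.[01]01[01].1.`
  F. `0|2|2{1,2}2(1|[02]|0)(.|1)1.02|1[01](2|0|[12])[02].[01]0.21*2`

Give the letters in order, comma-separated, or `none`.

A → match
B → no match — must end with '1'
C → no match
D → no match
E → no match
F → no match

A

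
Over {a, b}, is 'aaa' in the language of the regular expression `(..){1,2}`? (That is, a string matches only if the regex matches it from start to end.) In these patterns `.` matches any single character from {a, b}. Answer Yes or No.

No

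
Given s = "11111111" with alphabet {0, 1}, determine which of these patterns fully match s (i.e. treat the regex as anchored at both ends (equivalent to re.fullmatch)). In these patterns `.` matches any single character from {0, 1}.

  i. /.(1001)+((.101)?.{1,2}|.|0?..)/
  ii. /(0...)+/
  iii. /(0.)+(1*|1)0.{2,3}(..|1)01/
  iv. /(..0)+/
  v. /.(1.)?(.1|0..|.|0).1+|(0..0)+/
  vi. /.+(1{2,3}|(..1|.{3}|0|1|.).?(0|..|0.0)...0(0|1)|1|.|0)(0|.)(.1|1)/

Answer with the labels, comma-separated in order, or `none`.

i → no match
ii → no match — must start with "0"
iii → no match — must start with "0"
iv → no match — must end with "0"
v → match
vi → match

v, vi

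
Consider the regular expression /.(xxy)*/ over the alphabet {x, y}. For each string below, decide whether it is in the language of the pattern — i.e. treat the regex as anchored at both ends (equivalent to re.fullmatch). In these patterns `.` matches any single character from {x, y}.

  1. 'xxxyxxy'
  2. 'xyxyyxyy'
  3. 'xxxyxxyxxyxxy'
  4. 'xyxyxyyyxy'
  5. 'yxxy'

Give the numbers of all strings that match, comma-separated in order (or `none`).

1 → match
2 → no match
3 → match
4 → no match
5 → match

1, 3, 5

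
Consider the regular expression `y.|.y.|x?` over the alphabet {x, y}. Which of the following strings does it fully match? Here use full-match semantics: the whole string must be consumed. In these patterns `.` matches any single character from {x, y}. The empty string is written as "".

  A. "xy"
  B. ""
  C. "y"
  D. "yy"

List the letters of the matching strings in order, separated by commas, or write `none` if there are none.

A → no match
B → match
C → no match
D → match

B, D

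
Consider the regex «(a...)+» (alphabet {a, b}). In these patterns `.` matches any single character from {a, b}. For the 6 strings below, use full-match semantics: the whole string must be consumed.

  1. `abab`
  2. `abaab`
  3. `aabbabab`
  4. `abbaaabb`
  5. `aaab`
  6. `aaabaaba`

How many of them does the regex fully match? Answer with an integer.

1 → match
2 → no match
3 → match
4 → match
5 → match
6 → match
Total matched: 5

5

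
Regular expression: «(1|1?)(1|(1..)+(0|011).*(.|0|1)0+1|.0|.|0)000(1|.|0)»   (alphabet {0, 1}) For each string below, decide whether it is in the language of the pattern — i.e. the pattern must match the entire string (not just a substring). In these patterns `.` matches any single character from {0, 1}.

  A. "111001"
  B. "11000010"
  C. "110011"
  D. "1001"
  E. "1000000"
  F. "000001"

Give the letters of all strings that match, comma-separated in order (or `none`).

E, F

A → no match
B → no match
C → no match
D → no match
E → match
F → match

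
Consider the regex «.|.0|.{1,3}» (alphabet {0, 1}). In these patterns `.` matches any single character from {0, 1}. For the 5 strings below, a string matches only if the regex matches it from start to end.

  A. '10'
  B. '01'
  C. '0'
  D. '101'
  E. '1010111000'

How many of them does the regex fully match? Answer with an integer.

4

A → match
B → match
C → match
D → match
E → no match
Total matched: 4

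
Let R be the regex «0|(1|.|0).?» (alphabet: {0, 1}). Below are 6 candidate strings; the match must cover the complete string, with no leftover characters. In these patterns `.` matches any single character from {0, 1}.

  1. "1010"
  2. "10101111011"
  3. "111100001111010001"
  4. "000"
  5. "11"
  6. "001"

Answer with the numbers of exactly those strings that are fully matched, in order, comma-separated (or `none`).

5

1. "1010" → no match
2. "10101111011" → no match
3 → no match
4. "000" → no match
5. "11" → match
6. "001" → no match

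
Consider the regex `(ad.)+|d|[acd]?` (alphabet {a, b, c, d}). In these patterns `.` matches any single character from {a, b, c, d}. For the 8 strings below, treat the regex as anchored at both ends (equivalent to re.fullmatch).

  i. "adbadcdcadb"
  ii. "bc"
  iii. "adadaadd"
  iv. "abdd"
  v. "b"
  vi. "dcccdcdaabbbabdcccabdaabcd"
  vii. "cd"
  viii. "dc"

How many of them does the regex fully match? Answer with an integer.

0

i → no match
ii → no match
iii → no match
iv → no match
v → no match
vi → no match
vii → no match
viii → no match
Total matched: 0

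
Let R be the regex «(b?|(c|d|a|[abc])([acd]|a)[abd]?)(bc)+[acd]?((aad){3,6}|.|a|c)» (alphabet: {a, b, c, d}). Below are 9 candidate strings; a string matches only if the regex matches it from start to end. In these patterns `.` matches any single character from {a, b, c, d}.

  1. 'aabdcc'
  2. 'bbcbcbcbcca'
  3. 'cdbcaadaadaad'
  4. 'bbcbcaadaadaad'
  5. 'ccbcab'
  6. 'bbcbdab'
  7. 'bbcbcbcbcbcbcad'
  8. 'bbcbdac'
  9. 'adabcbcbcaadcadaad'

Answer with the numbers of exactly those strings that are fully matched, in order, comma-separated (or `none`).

1 → no match
2 → match
3 → match
4 → match
5 → match
6 → no match
7 → match
8 → no match
9 → no match

2, 3, 4, 5, 7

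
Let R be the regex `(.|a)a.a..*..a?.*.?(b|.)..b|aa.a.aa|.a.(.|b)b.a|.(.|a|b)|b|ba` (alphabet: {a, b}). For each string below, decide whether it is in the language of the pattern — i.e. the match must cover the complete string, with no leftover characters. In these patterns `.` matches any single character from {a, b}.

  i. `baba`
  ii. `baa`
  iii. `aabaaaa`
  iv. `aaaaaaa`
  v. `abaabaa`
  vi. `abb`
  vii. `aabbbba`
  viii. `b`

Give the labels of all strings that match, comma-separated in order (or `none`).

i. `baba` → no match
ii. `baa` → no match
iii. `aabaaaa` → match
iv. `aaaaaaa` → match
v. `abaabaa` → no match
vi. `abb` → no match
vii. `aabbbba` → match
viii. `b` → match

iii, iv, vii, viii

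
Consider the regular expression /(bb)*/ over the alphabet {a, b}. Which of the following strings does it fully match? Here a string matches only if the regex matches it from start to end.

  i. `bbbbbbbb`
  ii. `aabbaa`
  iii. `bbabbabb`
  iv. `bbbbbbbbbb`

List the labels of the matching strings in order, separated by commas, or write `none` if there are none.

i, iv

i → match
ii → no match
iii → no match
iv → match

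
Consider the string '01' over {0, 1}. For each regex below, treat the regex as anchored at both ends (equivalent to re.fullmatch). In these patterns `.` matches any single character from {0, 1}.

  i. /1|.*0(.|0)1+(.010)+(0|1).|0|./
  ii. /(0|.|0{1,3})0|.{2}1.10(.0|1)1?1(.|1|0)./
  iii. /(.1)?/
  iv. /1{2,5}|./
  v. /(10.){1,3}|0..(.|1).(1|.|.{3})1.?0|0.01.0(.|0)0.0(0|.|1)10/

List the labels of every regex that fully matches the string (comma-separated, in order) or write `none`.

iii

i → no match
ii → no match
iii → match
iv → no match
v → no match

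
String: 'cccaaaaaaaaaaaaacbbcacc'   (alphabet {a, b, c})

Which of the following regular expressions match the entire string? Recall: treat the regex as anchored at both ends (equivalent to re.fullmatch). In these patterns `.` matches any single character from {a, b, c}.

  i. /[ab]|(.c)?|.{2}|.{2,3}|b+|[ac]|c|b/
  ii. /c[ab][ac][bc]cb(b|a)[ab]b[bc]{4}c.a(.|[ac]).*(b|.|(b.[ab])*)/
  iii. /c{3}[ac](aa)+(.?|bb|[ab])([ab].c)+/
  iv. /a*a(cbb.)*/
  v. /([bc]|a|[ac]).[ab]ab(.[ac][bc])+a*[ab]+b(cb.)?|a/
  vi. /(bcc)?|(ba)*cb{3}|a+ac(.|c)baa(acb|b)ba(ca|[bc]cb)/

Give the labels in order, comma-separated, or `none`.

i → no match
ii → no match
iii → match
iv → no match
v → no match
vi → no match

iii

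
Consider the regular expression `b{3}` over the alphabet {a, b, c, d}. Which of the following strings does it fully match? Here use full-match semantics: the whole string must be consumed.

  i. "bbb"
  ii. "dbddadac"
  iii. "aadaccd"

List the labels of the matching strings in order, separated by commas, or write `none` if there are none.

i

i → match
ii → no match — must start with "b"
iii → no match — must start with "b"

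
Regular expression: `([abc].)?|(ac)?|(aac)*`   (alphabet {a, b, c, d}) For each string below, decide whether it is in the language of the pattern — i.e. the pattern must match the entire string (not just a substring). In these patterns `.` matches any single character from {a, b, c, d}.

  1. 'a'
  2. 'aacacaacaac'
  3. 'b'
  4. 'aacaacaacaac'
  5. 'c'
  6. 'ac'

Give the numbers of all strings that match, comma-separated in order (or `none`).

1. 'a' → no match
2. 'aacacaacaac' → no match
3. 'b' → no match
4. 'aacaacaacaac' → match
5. 'c' → no match
6. 'ac' → match

4, 6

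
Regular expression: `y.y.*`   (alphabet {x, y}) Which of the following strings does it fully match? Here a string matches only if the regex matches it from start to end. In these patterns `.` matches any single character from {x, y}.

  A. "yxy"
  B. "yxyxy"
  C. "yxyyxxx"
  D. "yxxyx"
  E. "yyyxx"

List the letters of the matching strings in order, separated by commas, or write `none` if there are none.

A, B, C, E

A. "yxy" → match
B. "yxyxy" → match
C. "yxyyxxx" → match
D. "yxxyx" → no match
E. "yyyxx" → match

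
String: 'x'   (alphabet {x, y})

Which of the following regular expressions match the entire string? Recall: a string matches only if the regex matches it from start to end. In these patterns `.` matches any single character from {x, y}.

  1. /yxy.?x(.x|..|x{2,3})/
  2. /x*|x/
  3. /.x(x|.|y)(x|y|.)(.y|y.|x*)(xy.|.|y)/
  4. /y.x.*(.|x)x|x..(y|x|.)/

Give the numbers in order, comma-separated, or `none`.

2

1 → no match — must start with 'yxy'
2 → match
3 → no match
4 → no match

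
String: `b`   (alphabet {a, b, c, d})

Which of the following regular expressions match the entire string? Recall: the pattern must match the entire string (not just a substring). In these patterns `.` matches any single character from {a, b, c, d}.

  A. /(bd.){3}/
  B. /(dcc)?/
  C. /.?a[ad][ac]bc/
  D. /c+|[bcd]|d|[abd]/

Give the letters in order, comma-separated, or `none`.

A → no match — must start with `bd`
B → no match
C → no match — must end with `bc`
D → match

D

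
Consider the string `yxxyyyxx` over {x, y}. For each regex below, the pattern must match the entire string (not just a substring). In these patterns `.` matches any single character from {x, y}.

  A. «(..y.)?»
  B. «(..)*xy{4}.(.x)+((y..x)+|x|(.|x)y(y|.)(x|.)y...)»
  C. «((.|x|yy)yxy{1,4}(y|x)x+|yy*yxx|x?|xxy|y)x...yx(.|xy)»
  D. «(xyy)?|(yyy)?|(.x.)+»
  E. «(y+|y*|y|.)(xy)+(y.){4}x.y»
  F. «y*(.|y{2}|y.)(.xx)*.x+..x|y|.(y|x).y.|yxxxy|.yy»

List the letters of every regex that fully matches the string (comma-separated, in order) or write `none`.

C

A → no match
B → no match
C → match
D → no match
E → no match — must end with `y`
F → no match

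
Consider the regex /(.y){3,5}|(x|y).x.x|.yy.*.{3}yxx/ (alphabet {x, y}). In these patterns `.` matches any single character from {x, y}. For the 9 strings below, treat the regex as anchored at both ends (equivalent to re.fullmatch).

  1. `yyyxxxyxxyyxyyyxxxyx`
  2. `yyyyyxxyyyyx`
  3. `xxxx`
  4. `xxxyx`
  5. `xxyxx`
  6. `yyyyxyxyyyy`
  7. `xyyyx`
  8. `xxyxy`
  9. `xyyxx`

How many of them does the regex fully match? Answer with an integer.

1

1 → no match
2 → no match
3 → no match
4 → match
5 → no match
6 → no match
7 → no match
8 → no match
9 → no match
Total matched: 1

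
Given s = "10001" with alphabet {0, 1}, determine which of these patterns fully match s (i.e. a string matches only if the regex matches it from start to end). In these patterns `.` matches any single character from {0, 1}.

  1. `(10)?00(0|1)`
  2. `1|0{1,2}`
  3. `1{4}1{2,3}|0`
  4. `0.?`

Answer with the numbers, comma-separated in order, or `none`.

1

1 → match
2 → no match
3 → no match
4 → no match — must start with "0"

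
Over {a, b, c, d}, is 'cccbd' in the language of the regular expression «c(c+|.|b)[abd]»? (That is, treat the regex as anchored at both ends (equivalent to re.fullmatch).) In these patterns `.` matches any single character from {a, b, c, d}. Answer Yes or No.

No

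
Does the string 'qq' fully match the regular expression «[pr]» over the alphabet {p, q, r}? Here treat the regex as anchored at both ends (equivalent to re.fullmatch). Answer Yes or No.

No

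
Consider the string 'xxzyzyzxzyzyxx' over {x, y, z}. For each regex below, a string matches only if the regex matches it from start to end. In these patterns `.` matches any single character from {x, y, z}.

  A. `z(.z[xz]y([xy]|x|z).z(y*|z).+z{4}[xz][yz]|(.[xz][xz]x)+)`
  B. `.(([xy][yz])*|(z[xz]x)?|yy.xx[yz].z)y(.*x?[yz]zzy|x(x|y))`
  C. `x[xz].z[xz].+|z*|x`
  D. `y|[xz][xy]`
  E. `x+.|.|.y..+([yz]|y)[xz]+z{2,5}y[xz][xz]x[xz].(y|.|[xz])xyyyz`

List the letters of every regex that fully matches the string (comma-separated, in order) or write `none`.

B

A → no match — must start with 'z'
B → match
C → no match
D → no match
E → no match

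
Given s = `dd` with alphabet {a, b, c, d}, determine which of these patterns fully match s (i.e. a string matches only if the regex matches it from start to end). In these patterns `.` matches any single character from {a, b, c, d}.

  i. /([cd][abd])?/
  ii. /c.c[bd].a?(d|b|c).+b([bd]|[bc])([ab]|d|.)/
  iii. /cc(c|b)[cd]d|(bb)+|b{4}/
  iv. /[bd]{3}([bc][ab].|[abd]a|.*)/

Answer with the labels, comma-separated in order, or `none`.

i

i → match
ii → no match — must start with `c`
iii → no match
iv → no match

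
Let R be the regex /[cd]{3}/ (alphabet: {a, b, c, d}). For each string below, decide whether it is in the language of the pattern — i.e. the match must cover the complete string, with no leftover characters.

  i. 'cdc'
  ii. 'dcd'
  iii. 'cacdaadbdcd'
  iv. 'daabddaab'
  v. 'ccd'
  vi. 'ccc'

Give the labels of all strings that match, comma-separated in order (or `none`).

i → match
ii → match
iii → no match
iv → no match
v → match
vi → match

i, ii, v, vi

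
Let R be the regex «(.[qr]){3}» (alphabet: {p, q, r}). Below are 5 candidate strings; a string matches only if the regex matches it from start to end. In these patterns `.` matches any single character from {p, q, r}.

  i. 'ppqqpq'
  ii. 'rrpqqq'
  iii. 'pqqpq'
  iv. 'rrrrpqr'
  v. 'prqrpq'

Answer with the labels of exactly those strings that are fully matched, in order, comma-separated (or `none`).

ii, v

i. 'ppqqpq' → no match
ii. 'rrpqqq' → match
iii. 'pqqpq' → no match
iv. 'rrrrpqr' → no match
v. 'prqrpq' → match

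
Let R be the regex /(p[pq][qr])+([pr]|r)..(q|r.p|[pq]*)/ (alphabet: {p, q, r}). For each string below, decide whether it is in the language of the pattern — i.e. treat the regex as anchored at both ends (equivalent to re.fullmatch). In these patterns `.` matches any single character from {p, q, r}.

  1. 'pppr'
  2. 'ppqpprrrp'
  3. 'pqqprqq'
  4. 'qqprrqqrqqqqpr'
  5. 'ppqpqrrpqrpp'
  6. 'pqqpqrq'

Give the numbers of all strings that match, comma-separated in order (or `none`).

1. 'pppr' → no match
2. 'ppqpprrrp' → match
3. 'pqqprqq' → match
4 → no match — must start with 'p'
5. 'ppqpqrrpqrpp' → match
6. 'pqqpqrq' → match

2, 3, 5, 6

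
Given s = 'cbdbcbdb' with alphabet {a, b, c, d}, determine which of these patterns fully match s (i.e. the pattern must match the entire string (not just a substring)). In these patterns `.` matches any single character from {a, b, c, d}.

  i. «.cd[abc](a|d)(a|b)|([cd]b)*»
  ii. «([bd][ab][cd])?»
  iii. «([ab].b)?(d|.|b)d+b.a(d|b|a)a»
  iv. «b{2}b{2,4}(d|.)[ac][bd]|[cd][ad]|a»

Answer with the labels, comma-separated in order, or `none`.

i → match
ii → no match
iii → no match — must end with 'a'
iv → no match

i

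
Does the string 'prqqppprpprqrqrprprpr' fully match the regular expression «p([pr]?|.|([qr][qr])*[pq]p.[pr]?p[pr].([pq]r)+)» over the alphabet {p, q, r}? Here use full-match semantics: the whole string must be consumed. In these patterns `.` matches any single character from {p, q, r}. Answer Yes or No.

Yes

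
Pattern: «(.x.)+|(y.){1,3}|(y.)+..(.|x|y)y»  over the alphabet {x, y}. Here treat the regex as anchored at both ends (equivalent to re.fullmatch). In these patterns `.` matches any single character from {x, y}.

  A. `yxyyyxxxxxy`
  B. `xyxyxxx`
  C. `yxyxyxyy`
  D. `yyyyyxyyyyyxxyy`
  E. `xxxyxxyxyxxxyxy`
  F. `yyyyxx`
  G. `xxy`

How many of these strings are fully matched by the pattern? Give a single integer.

3

A → no match
B → no match
C → match
D → no match
E → match
F → no match
G → match
Total matched: 3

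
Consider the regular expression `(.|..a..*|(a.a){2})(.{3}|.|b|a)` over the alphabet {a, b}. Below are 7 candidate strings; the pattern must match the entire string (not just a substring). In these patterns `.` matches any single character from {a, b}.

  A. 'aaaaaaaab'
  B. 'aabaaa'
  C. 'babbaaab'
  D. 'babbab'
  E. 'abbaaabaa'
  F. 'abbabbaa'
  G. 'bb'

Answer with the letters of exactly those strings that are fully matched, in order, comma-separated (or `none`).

A → match
B → no match
C → no match
D → no match
E → no match
F → no match
G → match

A, G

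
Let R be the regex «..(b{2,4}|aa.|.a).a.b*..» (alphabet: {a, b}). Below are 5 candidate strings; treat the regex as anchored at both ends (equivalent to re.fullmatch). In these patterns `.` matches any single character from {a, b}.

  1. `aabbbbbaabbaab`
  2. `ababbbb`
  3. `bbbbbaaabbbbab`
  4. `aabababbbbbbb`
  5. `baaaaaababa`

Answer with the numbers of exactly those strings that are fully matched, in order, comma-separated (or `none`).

3, 4

1 → no match
2 → no match
3 → match
4 → match
5 → no match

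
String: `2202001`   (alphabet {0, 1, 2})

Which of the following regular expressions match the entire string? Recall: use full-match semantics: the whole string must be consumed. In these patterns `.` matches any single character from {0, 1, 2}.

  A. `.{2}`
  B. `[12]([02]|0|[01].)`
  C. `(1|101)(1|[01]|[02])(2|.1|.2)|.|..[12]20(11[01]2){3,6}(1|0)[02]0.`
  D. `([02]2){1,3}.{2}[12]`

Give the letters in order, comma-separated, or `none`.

D

A → no match
B → no match
C → no match
D → match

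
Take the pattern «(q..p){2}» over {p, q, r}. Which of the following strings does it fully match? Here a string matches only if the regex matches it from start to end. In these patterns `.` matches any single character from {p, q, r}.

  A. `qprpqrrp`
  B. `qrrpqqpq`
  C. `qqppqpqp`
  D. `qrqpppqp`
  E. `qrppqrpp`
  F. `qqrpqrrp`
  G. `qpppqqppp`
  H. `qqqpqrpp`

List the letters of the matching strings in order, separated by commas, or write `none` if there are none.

A. `qprpqrrp` → match
B. `qrrpqqpq` → no match — must end with `p`
C. `qqppqpqp` → match
D. `qrqpppqp` → no match
E. `qrppqrpp` → match
F. `qqrpqrrp` → match
G. `qpppqqppp` → no match
H. `qqqpqrpp` → match

A, C, E, F, H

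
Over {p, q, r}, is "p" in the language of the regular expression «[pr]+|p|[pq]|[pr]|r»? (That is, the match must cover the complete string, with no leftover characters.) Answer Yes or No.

Yes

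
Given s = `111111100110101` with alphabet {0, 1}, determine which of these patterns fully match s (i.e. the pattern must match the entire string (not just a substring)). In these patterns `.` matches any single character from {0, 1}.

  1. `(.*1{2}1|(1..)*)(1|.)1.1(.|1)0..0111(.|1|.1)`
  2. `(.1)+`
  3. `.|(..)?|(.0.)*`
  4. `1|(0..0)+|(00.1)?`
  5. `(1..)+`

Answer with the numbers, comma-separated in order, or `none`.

1 → no match
2 → no match
3 → no match
4 → no match
5 → match

5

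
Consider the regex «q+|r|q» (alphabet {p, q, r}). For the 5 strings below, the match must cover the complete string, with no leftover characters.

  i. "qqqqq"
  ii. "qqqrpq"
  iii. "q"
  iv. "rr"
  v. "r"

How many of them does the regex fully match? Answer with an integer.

i. "qqqqq" → match
ii. "qqqrpq" → no match
iii. "q" → match
iv. "rr" → no match
v. "r" → match
Total matched: 3

3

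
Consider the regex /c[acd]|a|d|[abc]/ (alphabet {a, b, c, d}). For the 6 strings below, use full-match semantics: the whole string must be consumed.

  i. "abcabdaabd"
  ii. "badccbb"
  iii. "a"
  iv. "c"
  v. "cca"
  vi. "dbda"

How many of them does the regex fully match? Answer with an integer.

2

i → no match
ii → no match
iii → match
iv → match
v → no match
vi → no match
Total matched: 2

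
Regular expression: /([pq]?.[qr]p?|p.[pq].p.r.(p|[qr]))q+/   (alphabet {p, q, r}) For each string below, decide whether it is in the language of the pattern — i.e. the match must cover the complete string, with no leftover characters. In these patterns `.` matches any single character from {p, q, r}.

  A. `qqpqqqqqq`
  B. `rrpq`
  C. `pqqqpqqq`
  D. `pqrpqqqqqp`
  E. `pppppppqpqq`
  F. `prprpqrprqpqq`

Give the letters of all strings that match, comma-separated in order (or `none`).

A, B

A → match
B → match
C → no match
D → no match — must end with `q`
E → no match
F → no match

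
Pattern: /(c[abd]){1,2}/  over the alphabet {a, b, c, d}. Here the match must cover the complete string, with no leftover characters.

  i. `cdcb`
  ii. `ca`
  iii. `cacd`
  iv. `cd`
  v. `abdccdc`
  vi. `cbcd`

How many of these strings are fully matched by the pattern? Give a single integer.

i → match
ii → match
iii → match
iv → match
v → no match — must start with `c`
vi → match
Total matched: 5

5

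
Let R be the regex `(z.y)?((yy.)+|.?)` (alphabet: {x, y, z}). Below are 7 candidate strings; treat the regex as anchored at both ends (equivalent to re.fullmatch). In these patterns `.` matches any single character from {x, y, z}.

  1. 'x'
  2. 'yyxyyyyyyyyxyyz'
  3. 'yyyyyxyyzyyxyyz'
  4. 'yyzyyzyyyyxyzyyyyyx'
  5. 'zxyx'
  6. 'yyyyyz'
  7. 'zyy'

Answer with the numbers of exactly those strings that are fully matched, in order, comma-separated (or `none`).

1. 'x' → match
2 → match
3 → match
4 → no match
5. 'zxyx' → match
6. 'yyyyyz' → match
7. 'zyy' → match

1, 2, 3, 5, 6, 7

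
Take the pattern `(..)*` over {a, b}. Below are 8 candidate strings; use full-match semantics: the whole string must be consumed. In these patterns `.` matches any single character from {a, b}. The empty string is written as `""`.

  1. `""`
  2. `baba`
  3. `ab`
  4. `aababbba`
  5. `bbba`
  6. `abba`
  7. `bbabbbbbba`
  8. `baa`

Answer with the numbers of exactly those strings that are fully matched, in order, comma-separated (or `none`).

1 → match
2 → match
3 → match
4 → match
5 → match
6 → match
7 → match
8 → no match

1, 2, 3, 4, 5, 6, 7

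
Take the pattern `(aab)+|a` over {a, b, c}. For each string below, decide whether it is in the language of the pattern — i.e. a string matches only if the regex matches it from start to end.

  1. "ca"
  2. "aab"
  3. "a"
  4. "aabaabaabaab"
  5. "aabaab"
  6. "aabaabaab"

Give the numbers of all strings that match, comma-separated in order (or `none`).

1 → no match
2 → match
3 → match
4 → match
5 → match
6 → match

2, 3, 4, 5, 6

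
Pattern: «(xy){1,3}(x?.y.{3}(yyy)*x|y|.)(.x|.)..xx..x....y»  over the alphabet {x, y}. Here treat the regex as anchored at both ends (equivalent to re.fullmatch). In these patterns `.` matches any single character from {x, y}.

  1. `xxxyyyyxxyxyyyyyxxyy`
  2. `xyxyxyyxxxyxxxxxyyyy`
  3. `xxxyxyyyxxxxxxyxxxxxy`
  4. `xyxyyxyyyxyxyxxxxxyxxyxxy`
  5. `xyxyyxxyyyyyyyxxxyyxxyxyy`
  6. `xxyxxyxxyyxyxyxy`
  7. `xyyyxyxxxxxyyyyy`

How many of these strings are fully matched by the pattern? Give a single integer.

1

1 → no match — must start with `xy`
2 → no match
3 → no match — must start with `xy`
4 → no match
5 → no match
6 → no match — must start with `xy`
7 → match
Total matched: 1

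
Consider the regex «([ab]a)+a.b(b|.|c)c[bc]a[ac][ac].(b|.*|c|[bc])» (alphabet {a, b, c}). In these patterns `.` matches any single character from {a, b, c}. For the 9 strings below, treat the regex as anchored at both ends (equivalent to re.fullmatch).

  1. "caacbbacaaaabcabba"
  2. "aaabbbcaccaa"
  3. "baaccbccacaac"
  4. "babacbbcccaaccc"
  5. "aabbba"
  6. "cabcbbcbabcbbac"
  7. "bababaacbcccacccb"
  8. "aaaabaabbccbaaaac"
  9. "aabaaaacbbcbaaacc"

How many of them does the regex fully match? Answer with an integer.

3

1 → no match
2 → no match
3 → no match
4 → no match
5 → no match
6 → no match
7 → match
8 → match
9 → match
Total matched: 3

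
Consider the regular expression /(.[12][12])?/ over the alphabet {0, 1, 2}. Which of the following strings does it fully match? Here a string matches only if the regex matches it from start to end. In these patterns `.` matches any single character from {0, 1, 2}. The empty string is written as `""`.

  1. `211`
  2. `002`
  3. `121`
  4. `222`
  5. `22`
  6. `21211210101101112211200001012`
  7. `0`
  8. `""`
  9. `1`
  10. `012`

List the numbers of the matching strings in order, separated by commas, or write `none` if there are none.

1, 3, 4, 8, 10

1 → match
2 → no match
3 → match
4 → match
5 → no match
6 → no match
7 → no match
8 → match
9 → no match
10 → match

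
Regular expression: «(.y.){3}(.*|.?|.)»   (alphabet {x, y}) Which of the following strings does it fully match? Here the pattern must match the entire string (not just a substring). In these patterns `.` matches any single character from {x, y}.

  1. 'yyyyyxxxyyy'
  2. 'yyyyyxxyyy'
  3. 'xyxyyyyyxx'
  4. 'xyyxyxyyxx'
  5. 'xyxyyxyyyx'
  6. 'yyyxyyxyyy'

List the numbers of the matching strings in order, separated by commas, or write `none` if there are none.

1. 'yyyyyxxxyyy' → no match
2. 'yyyyyxxyyy' → match
3. 'xyxyyyyyxx' → match
4. 'xyyxyxyyxx' → match
5. 'xyxyyxyyyx' → match
6. 'yyyxyyxyyy' → match

2, 3, 4, 5, 6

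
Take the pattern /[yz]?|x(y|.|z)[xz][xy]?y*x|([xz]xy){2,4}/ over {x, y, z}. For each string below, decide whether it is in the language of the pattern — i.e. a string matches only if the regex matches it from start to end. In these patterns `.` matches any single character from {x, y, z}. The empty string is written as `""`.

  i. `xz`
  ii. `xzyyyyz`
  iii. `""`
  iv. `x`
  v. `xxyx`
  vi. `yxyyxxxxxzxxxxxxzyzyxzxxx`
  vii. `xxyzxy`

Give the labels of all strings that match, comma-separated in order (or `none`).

iii, vii

i → no match
ii → no match
iii → match
iv → no match
v → no match
vi → no match
vii → match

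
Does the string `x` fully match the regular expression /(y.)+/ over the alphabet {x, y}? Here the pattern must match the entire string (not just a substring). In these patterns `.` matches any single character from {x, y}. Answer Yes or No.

No

Every match must start with `y`, but `x` does not.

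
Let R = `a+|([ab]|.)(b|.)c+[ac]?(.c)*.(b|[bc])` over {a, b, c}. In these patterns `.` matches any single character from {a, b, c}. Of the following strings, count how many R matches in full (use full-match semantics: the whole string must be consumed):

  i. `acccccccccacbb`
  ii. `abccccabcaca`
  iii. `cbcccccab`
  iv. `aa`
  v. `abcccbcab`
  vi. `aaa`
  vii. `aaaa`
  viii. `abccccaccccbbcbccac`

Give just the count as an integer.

6

i → match
ii. `abccccabcaca` → no match
iii. `cbcccccab` → match
iv. `aa` → match
v. `abcccbcab` → match
vi. `aaa` → match
vii. `aaaa` → match
viii → no match
Total matched: 6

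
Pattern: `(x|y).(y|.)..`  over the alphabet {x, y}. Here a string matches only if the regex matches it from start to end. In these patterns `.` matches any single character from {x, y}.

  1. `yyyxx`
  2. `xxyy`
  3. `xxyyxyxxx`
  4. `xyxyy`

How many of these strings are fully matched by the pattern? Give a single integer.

2

1 → match
2 → no match
3 → no match
4 → match
Total matched: 2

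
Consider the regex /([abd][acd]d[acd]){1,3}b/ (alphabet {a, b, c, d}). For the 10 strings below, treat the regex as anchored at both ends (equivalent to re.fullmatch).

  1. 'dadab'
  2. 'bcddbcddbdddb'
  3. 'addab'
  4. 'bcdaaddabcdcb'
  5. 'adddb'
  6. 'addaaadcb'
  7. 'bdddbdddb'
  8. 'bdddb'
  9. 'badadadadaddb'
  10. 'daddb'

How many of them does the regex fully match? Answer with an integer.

1. 'dadab' → match
2 → match
3. 'addab' → match
4 → match
5. 'adddb' → match
6. 'addaaadcb' → match
7. 'bdddbdddb' → match
8. 'bdddb' → match
9 → match
10. 'daddb' → match
Total matched: 10

10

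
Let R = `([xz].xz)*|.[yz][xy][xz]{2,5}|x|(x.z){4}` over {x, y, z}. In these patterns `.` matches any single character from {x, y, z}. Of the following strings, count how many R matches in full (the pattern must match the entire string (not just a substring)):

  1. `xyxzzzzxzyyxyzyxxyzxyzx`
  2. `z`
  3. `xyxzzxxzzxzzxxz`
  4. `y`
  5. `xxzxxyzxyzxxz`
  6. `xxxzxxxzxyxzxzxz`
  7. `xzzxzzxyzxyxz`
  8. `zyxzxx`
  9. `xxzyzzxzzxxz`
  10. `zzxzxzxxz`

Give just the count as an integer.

2

1 → no match
2. `z` → no match
3 → no match
4. `y` → no match
5 → no match
6 → match
7 → no match
8. `zyxzxx` → match
9. `xxzyzzxzzxxz` → no match
10. `zzxzxzxxz` → no match
Total matched: 2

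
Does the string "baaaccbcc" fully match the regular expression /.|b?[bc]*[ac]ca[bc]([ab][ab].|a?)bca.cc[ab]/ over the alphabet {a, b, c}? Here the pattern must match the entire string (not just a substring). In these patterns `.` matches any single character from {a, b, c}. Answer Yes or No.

No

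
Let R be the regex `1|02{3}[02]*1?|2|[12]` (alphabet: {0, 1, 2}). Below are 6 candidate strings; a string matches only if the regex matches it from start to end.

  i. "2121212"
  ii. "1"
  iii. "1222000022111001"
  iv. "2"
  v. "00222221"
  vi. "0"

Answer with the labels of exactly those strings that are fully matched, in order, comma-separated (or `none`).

i → no match
ii → match
iii → no match
iv → match
v → no match
vi → no match

ii, iv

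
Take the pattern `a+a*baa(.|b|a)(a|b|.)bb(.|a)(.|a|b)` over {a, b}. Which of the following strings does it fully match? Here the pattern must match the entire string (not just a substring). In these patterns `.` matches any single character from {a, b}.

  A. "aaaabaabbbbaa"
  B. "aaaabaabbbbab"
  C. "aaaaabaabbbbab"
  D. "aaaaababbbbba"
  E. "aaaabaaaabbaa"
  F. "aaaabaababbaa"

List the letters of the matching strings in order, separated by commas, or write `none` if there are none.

A → match
B → match
C → match
D → no match
E → match
F → match

A, B, C, E, F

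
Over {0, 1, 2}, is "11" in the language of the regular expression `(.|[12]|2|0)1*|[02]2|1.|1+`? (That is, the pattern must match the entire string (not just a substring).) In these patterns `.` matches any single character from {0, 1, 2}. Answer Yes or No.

Yes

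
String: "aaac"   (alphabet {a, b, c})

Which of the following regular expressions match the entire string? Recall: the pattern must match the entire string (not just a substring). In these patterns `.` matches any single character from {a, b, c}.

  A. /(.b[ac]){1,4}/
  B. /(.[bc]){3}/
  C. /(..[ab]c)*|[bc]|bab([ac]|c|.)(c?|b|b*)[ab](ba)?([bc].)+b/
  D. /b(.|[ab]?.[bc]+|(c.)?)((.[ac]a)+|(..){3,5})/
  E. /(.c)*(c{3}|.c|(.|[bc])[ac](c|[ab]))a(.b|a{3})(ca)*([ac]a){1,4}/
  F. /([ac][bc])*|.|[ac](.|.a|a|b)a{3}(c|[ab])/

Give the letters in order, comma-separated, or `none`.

C

A → no match
B → no match
C → match
D → no match — must start with "b"
E → no match — must end with "a"
F → no match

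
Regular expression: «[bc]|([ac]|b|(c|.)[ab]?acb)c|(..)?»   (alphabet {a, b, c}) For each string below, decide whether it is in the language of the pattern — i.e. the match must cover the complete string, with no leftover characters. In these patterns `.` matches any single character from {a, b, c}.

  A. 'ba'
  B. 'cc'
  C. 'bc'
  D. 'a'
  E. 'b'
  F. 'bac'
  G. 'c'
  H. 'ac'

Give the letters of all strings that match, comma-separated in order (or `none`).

A, B, C, E, G, H

A. 'ba' → match
B. 'cc' → match
C. 'bc' → match
D. 'a' → no match
E. 'b' → match
F. 'bac' → no match
G. 'c' → match
H. 'ac' → match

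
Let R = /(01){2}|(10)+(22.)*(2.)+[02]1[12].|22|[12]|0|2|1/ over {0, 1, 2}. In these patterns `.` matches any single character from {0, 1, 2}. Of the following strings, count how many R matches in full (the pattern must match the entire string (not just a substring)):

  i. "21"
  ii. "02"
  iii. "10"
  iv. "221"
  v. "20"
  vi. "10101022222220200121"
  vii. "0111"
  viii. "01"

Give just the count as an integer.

1

i → no match
ii → no match
iii → no match
iv → no match
v → no match
vi → match
vii → no match
viii → no match
Total matched: 1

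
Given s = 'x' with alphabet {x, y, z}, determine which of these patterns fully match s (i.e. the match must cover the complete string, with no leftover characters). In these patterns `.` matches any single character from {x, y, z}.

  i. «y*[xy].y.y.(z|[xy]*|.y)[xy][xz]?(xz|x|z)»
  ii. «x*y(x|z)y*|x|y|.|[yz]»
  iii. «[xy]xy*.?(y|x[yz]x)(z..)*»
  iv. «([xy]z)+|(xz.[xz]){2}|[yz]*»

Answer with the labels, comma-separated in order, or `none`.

i → no match
ii → match
iii → no match
iv → no match

ii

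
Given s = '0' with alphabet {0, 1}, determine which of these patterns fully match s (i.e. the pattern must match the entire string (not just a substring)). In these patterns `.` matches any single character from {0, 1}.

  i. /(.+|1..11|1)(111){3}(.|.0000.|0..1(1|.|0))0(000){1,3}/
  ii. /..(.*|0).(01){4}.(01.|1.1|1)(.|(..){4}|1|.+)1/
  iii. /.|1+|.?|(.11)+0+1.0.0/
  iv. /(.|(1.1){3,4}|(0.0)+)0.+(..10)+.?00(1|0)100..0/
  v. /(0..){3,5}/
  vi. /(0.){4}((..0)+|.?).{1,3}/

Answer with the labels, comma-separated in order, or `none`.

i → no match — must end with '000'
ii → no match — must end with '1'
iii → match
iv → no match
v → no match
vi → no match

iii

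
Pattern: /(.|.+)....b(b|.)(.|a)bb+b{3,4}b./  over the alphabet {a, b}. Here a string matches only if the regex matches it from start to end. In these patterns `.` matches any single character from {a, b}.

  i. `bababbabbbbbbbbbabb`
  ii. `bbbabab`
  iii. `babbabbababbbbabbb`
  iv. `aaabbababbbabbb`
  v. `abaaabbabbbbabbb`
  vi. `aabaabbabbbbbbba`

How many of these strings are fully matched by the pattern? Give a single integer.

1

i → no match
ii → no match
iii → no match
iv → no match
v → no match
vi → match
Total matched: 1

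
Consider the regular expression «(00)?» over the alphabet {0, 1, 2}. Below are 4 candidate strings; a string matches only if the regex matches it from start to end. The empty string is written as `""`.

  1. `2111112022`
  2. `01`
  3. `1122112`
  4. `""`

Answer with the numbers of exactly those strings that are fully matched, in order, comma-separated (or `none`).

4

1 → no match
2 → no match
3 → no match
4 → match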